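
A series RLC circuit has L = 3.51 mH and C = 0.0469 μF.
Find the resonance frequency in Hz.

Step 1 — Resonance condition Im(Z)=0 gives ω₀ = 1/√(LC).
Step 2 — ω₀ = 1/√(0.00351·4.69e-08) = 7.794e+04 rad/s.
Step 3 — f₀ = ω₀/(2π) = 1.24e+04 Hz.

f₀ = 1.24e+04 Hz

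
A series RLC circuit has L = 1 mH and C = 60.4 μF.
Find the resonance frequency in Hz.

Step 1 — Resonance condition Im(Z)=0 gives ω₀ = 1/√(LC).
Step 2 — ω₀ = 1/√(0.001·6.04e-05) = 4069 rad/s.
Step 3 — f₀ = ω₀/(2π) = 647.6 Hz.

f₀ = 647.6 Hz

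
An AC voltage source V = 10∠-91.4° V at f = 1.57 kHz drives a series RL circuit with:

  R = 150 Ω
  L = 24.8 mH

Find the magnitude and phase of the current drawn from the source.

Step 1 — Angular frequency: ω = 2π·f = 2π·1570 = 9865 rad/s.
Step 2 — Component impedances:
  R: Z = R = 150 Ω
  L: Z = jωL = j·9865·0.0248 = 0 + j244.6 Ω
Step 3 — Series combination: Z_total = R + L = 150 + j244.6 Ω = 287∠58.5° Ω.
Step 4 — Source phasor: V = 10∠-91.4° V = -0.2443 - j9.997 V.
Step 5 — Ohm's law: I = V / Z_total = (-0.2443 - j9.997) / (150 + j244.6) = -0.03014 - j0.01748 A.
Step 6 — Convert to polar: |I| = 0.03485 A, ∠I = -149.9°.

I = 0.03485∠-149.9° A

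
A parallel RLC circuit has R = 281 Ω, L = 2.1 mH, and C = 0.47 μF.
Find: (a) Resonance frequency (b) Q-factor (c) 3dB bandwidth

Step 1 — Resonance: ω₀ = 1/√(LC) = 1/√(0.0021·4.7e-07) = 3.183e+04 rad/s.
Step 2 — f₀ = ω₀/(2π) = 5066 Hz.
Step 3 — Parallel Q: Q = R/(ω₀L) = 281/(3.183e+04·0.0021) = 4.204.
Step 4 — Bandwidth: Δω = ω₀/Q = 7572 rad/s; BW = Δω/(2π) = 1205 Hz.

(a) f₀ = 5066 Hz  (b) Q = 4.204  (c) BW = 1205 Hz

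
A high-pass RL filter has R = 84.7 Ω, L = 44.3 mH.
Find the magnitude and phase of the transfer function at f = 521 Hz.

Step 1 — Angular frequency: ω = 2π·521 = 3274 rad/s.
Step 2 — Transfer function: H(jω) = jωL/(R + jωL).
Step 3 — Numerator jωL = j·145; denominator R + jωL = 84.7 + j145.
Step 4 — H = 0.7456 + j0.4355.
Step 5 — Magnitude: |H| = 0.8635 (-1.3 dB); phase: φ = 30.3°.

|H| = 0.8635 (-1.3 dB), φ = 30.3°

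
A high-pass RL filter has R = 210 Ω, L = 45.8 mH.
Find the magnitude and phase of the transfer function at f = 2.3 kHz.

Step 1 — Angular frequency: ω = 2π·2300 = 1.445e+04 rad/s.
Step 2 — Transfer function: H(jω) = jωL/(R + jωL).
Step 3 — Numerator jωL = j·661.9; denominator R + jωL = 210 + j661.9.
Step 4 — H = 0.9085 + j0.2883.
Step 5 — Magnitude: |H| = 0.9532 (-0.4 dB); phase: φ = 17.6°.

|H| = 0.9532 (-0.4 dB), φ = 17.6°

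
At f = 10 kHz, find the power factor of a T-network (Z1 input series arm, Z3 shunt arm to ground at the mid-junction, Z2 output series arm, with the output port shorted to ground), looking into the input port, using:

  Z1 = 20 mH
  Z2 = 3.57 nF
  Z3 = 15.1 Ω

Step 1 — Angular frequency: ω = 2π·f = 2π·1e+04 = 6.283e+04 rad/s.
Step 2 — Component impedances:
  Z1: Z = jωL = j·6.283e+04·0.02 = 0 + j1257 Ω
  Z2: Z = 1/(jωC) = -j/(ω·C) = 0 - j4458 Ω
  Z3: Z = R = 15.1 Ω
Step 3 — With the output port shorted to ground, the output series arm Z2 runs from the junction to ground; the shunt arm Z3 also runs from the junction to ground. They appear in parallel: Z3 || Z2 = 15.1 - j0.05114 Ω.
Step 4 — Series with input arm Z1: Z_in = Z1 + (Z3 || Z2) = 15.1 + j1257 Ω = 1257∠89.3° Ω.
Step 5 — Power factor: PF = cos(φ) = Re(Z)/|Z| = 15.1/1256.7 = 0.01202.
Step 6 — Type: Im(Z) = 1257 ⇒ lagging (phase φ = 89.3°).

PF = 0.01202 (lagging, φ = 89.3°)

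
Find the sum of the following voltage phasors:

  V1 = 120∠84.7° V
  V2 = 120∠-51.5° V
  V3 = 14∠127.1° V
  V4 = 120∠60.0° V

Step 1 — Convert each phasor to rectangular form:
  V1 = 120·(cos(84.7°) + j·sin(84.7°)) = 11.08 + j119.5 V
  V2 = 120·(cos(-51.5°) + j·sin(-51.5°)) = 74.7 - j93.91 V
  V3 = 14·(cos(127.1°) + j·sin(127.1°)) = -8.445 + j11.17 V
  V4 = 120·(cos(60.0°) + j·sin(60.0°)) = 60 + j103.9 V
Step 2 — Sum components: V_total = 137.3 + j140.7 V.
Step 3 — Convert to polar: |V_total| = 196.6 V, ∠V_total = 45.7°.

V_total = 196.6∠45.7° V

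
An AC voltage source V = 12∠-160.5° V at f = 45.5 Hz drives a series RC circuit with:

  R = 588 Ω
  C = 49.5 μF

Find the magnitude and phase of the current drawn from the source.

Step 1 — Angular frequency: ω = 2π·f = 2π·45.5 = 285.9 rad/s.
Step 2 — Component impedances:
  R: Z = R = 588 Ω
  C: Z = 1/(jωC) = -j/(ω·C) = 0 - j70.66 Ω
Step 3 — Series combination: Z_total = R + C = 588 - j70.66 Ω = 592.2∠-6.9° Ω.
Step 4 — Source phasor: V = 12∠-160.5° V = -11.31 - j4.006 V.
Step 5 — Ohm's law: I = V / Z_total = (-11.31 - j4.006) / (588 - j70.66) = -0.01816 - j0.008994 A.
Step 6 — Convert to polar: |I| = 0.02026 A, ∠I = -153.6°.

I = 0.02026∠-153.6° A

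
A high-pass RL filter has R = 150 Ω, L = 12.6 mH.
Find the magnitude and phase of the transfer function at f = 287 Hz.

Step 1 — Angular frequency: ω = 2π·287 = 1803 rad/s.
Step 2 — Transfer function: H(jω) = jωL/(R + jωL).
Step 3 — Numerator jωL = j·22.72; denominator R + jωL = 150 + j22.72.
Step 4 — H = 0.02243 + j0.1481.
Step 5 — Magnitude: |H| = 0.1498 (-16.5 dB); phase: φ = 81.4°.

|H| = 0.1498 (-16.5 dB), φ = 81.4°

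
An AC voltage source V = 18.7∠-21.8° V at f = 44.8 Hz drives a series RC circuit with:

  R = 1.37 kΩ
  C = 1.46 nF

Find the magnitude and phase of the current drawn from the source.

Step 1 — Angular frequency: ω = 2π·f = 2π·44.8 = 281.5 rad/s.
Step 2 — Component impedances:
  R: Z = R = 1370 Ω
  C: Z = 1/(jωC) = -j/(ω·C) = 0 - j2.433e+06 Ω
Step 3 — Series combination: Z_total = R + C = 1370 - j2.433e+06 Ω = 2.433e+06∠-90.0° Ω.
Step 4 — Source phasor: V = 18.7∠-21.8° V = 17.36 - j6.945 V.
Step 5 — Ohm's law: I = V / Z_total = (17.36 - j6.945) / (1370 - j2.433e+06) = 2.858e-06 + j7.134e-06 A.
Step 6 — Convert to polar: |I| = 7.685e-06 A, ∠I = 68.2°.

I = 7.685e-06∠68.2° A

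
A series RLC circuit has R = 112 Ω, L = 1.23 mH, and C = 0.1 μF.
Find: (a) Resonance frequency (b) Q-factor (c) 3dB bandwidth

Step 1 — Resonance: ω₀ = 1/√(LC) = 1/√(0.00123·1e-07) = 9.017e+04 rad/s.
Step 2 — f₀ = ω₀/(2π) = 1.435e+04 Hz.
Step 3 — Series Q: Q = ω₀L/R = 9.017e+04·0.00123/112 = 0.9902.
Step 4 — Bandwidth: Δω = ω₀/Q = 9.106e+04 rad/s; BW = Δω/(2π) = 1.449e+04 Hz.

(a) f₀ = 1.435e+04 Hz  (b) Q = 0.9902  (c) BW = 1.449e+04 Hz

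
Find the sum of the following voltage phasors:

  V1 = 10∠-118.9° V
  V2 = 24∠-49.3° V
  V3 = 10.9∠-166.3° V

Step 1 — Convert each phasor to rectangular form:
  V1 = 10·(cos(-118.9°) + j·sin(-118.9°)) = -4.833 - j8.755 V
  V2 = 24·(cos(-49.3°) + j·sin(-49.3°)) = 15.65 - j18.2 V
  V3 = 10.9·(cos(-166.3°) + j·sin(-166.3°)) = -10.59 - j2.582 V
Step 2 — Sum components: V_total = 0.2277 - j29.53 V.
Step 3 — Convert to polar: |V_total| = 29.53 V, ∠V_total = -89.6°.

V_total = 29.53∠-89.6° V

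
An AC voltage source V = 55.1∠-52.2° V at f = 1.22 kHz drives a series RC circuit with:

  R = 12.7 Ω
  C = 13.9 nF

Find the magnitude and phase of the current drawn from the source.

Step 1 — Angular frequency: ω = 2π·f = 2π·1220 = 7665 rad/s.
Step 2 — Component impedances:
  R: Z = R = 12.7 Ω
  C: Z = 1/(jωC) = -j/(ω·C) = 0 - j9385 Ω
Step 3 — Series combination: Z_total = R + C = 12.7 - j9385 Ω = 9385∠-89.9° Ω.
Step 4 — Source phasor: V = 55.1∠-52.2° V = 33.77 - j43.54 V.
Step 5 — Ohm's law: I = V / Z_total = (33.77 - j43.54) / (12.7 - j9385) = 0.004644 + j0.003592 A.
Step 6 — Convert to polar: |I| = 0.005871 A, ∠I = 37.7°.

I = 0.005871∠37.7° A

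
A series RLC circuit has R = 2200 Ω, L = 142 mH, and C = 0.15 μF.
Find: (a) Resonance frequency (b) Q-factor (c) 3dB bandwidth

Step 1 — Resonance condition Im(Z)=0 gives ω₀ = 1/√(LC).
Step 2 — ω₀ = 1/√(0.142·1.5e-07) = 6852 rad/s.
Step 3 — f₀ = ω₀/(2π) = 1091 Hz.
Step 4 — Series Q: Q = ω₀L/R = 6852·0.142/2200 = 0.4423.
Step 5 — 3dB bandwidth: Δω = ω₀/Q = 1.549e+04 rad/s; BW = Δω/(2π) = 2466 Hz.

(a) f₀ = 1091 Hz  (b) Q = 0.4423  (c) BW = 2466 Hz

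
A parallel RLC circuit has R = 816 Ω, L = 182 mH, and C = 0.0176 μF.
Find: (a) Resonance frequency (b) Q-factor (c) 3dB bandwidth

Step 1 — Resonance: ω₀ = 1/√(LC) = 1/√(0.182·1.76e-08) = 1.767e+04 rad/s.
Step 2 — f₀ = ω₀/(2π) = 2812 Hz.
Step 3 — Parallel Q: Q = R/(ω₀L) = 816/(1.767e+04·0.182) = 0.2538.
Step 4 — Bandwidth: Δω = ω₀/Q = 6.963e+04 rad/s; BW = Δω/(2π) = 1.108e+04 Hz.

(a) f₀ = 2812 Hz  (b) Q = 0.2538  (c) BW = 1.108e+04 Hz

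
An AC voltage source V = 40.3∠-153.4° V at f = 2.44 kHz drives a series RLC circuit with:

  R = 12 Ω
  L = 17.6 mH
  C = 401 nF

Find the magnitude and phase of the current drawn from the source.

Step 1 — Angular frequency: ω = 2π·f = 2π·2440 = 1.533e+04 rad/s.
Step 2 — Component impedances:
  R: Z = R = 12 Ω
  L: Z = jωL = j·1.533e+04·0.0176 = 0 + j269.8 Ω
  C: Z = 1/(jωC) = -j/(ω·C) = 0 - j162.7 Ω
Step 3 — Series combination: Z_total = R + L + C = 12 + j107.2 Ω = 107.8∠83.6° Ω.
Step 4 — Source phasor: V = 40.3∠-153.4° V = -36.03 - j18.04 V.
Step 5 — Ohm's law: I = V / Z_total = (-36.03 - j18.04) / (12 + j107.2) = -0.2035 + j0.3135 A.
Step 6 — Convert to polar: |I| = 0.3737 A, ∠I = 123.0°.

I = 0.3737∠123.0° A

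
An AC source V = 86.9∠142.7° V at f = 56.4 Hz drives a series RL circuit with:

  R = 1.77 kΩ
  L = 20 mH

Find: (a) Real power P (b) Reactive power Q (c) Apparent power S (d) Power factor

Step 1 — Angular frequency: ω = 2π·f = 2π·56.4 = 354.4 rad/s.
Step 2 — Component impedances:
  R: Z = R = 1770 Ω
  L: Z = jωL = j·354.4·0.02 = 0 + j7.087 Ω
Step 3 — Series combination: Z_total = R + L = 1770 + j7.087 Ω = 1770∠0.2° Ω.
Step 4 — Source phasor: V = 86.9∠142.7° V = -69.13 + j52.66 V.
Step 5 — Current: I = V / Z = -0.03893 + j0.02991 A = 0.0491∠142.5° A.
Step 6 — Complex power: S = V·I* = 4.266 + j0.01708 VA.
Step 7 — Real power: P = Re(S) = 4.266 W.
Step 8 — Reactive power: Q = Im(S) = 0.01708 VAR.
Step 9 — Apparent power: |S| = 4.266 VA.
Step 10 — Power factor: PF = P/|S| = 1 (lagging).

(a) P = 4.266 W  (b) Q = 0.01708 VAR  (c) S = 4.266 VA  (d) PF = 1 (lagging)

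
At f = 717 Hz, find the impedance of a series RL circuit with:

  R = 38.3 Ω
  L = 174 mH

Step 1 — Angular frequency: ω = 2π·f = 2π·717 = 4505 rad/s.
Step 2 — Component impedances:
  R: Z = R = 38.3 Ω
  L: Z = jωL = j·4505·0.174 = 0 + j783.9 Ω
Step 3 — Series combination: Z_total = R + L = 38.3 + j783.9 Ω = 784.8∠87.2° Ω.

Z = 38.3 + j783.9 Ω = 784.8∠87.2° Ω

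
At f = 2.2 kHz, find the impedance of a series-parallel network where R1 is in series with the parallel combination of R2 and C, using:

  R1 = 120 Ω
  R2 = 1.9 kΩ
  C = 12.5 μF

Step 1 — Angular frequency: ω = 2π·f = 2π·2200 = 1.382e+04 rad/s.
Step 2 — Component impedances:
  R1: Z = R = 120 Ω
  R2: Z = R = 1900 Ω
  C: Z = 1/(jωC) = -j/(ω·C) = 0 - j5.787 Ω
Step 3 — Parallel branch: R2 || C = 1/(1/R2 + 1/C) = 0.01763 - j5.787 Ω.
Step 4 — Series with R1: Z_total = R1 + (R2 || C) = 120 - j5.787 Ω = 120.2∠-2.8° Ω.

Z = 120 - j5.787 Ω = 120.2∠-2.8° Ω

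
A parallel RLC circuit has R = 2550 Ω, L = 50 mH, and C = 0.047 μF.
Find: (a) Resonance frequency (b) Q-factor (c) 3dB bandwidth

Step 1 — Resonance: ω₀ = 1/√(LC) = 1/√(0.05·4.7e-08) = 2.063e+04 rad/s.
Step 2 — f₀ = ω₀/(2π) = 3283 Hz.
Step 3 — Parallel Q: Q = R/(ω₀L) = 2550/(2.063e+04·0.05) = 2.472.
Step 4 — Bandwidth: Δω = ω₀/Q = 8344 rad/s; BW = Δω/(2π) = 1328 Hz.

(a) f₀ = 3283 Hz  (b) Q = 2.472  (c) BW = 1328 Hz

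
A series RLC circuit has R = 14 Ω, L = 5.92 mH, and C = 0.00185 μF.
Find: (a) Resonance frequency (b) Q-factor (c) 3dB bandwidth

Step 1 — Resonance: ω₀ = 1/√(LC) = 1/√(0.00592·1.85e-09) = 3.022e+05 rad/s.
Step 2 — f₀ = ω₀/(2π) = 4.809e+04 Hz.
Step 3 — Series Q: Q = ω₀L/R = 3.022e+05·0.00592/14 = 127.8.
Step 4 — Bandwidth: Δω = ω₀/Q = 2365 rad/s; BW = Δω/(2π) = 376.4 Hz.

(a) f₀ = 4.809e+04 Hz  (b) Q = 127.8  (c) BW = 376.4 Hz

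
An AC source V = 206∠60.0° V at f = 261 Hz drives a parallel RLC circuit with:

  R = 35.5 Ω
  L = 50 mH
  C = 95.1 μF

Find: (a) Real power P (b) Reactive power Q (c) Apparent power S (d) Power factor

Step 1 — Angular frequency: ω = 2π·f = 2π·261 = 1640 rad/s.
Step 2 — Component impedances:
  R: Z = R = 35.5 Ω
  L: Z = jωL = j·1640·0.05 = 0 + j82 Ω
  C: Z = 1/(jωC) = -j/(ω·C) = 0 - j6.412 Ω
Step 3 — Parallel combination: 1/Z_total = 1/R + 1/L + 1/C; Z_total = 1.313 - j6.699 Ω = 6.826∠-78.9° Ω.
Step 4 — Source phasor: V = 206∠60.0° V = 103 + j178.4 V.
Step 5 — Current: I = V / Z = -22.75 + j19.83 A = 30.18∠138.9° A.
Step 6 — Complex power: S = V·I* = 1195 - j6101 VA.
Step 7 — Real power: P = Re(S) = 1195 W.
Step 8 — Reactive power: Q = Im(S) = -6101 VAR.
Step 9 — Apparent power: |S| = 6217 VA.
Step 10 — Power factor: PF = P/|S| = 0.1923 (leading).

(a) P = 1195 W  (b) Q = -6101 VAR  (c) S = 6217 VA  (d) PF = 0.1923 (leading)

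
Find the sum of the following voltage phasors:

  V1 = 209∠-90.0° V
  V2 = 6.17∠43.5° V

Step 1 — Convert each phasor to rectangular form:
  V1 = 209·(cos(-90.0°) + j·sin(-90.0°)) = 0 - j209 V
  V2 = 6.17·(cos(43.5°) + j·sin(43.5°)) = 4.476 + j4.247 V
Step 2 — Sum components: V_total = 4.476 - j204.8 V.
Step 3 — Convert to polar: |V_total| = 204.8 V, ∠V_total = -88.7°.

V_total = 204.8∠-88.7° V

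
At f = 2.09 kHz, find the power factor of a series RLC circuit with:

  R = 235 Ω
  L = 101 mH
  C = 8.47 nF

Step 1 — Angular frequency: ω = 2π·f = 2π·2090 = 1.313e+04 rad/s.
Step 2 — Component impedances:
  R: Z = R = 235 Ω
  L: Z = jωL = j·1.313e+04·0.101 = 0 + j1326 Ω
  C: Z = 1/(jωC) = -j/(ω·C) = 0 - j8991 Ω
Step 3 — Series combination: Z_total = R + L + C = 235 - j7664 Ω = 7668∠-88.2° Ω.
Step 4 — Power factor: PF = cos(φ) = Re(Z)/|Z| = 235/7668 = 0.03065.
Step 5 — Type: Im(Z) = -7664 ⇒ leading (phase φ = -88.2°).

PF = 0.03065 (leading, φ = -88.2°)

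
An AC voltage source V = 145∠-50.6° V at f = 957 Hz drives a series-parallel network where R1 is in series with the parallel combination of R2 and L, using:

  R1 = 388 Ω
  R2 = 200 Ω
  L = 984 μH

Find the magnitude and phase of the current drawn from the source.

Step 1 — Angular frequency: ω = 2π·f = 2π·957 = 6013 rad/s.
Step 2 — Component impedances:
  R1: Z = R = 388 Ω
  R2: Z = R = 200 Ω
  L: Z = jωL = j·6013·0.000984 = 0 + j5.917 Ω
Step 3 — Parallel branch: R2 || L = 1/(1/R2 + 1/L) = 0.1749 + j5.912 Ω.
Step 4 — Series with R1: Z_total = R1 + (R2 || L) = 388.2 + j5.912 Ω = 388.2∠0.9° Ω.
Step 5 — Source phasor: V = 145∠-50.6° V = 92.04 - j112 V.
Step 6 — Ohm's law: I = V / Z_total = (92.04 - j112) / (388.2 + j5.912) = 0.2326 - j0.2922 A.
Step 7 — Convert to polar: |I| = 0.3735 A, ∠I = -51.5°.

I = 0.3735∠-51.5° A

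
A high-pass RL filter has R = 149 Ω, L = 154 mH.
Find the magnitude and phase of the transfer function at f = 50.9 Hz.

Step 1 — Angular frequency: ω = 2π·50.9 = 319.8 rad/s.
Step 2 — Transfer function: H(jω) = jωL/(R + jωL).
Step 3 — Numerator jωL = j·49.25; denominator R + jωL = 149 + j49.25.
Step 4 — H = 0.0985 + j0.298.
Step 5 — Magnitude: |H| = 0.3138 (-10.1 dB); phase: φ = 71.7°.

|H| = 0.3138 (-10.1 dB), φ = 71.7°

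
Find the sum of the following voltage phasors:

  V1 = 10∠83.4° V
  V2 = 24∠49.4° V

Step 1 — Convert each phasor to rectangular form:
  V1 = 10·(cos(83.4°) + j·sin(83.4°)) = 1.149 + j9.934 V
  V2 = 24·(cos(49.4°) + j·sin(49.4°)) = 15.62 + j18.22 V
Step 2 — Sum components: V_total = 16.77 + j28.16 V.
Step 3 — Convert to polar: |V_total| = 32.77 V, ∠V_total = 59.2°.

V_total = 32.77∠59.2° V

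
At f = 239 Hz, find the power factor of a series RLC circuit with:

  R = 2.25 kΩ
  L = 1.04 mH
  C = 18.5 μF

Step 1 — Angular frequency: ω = 2π·f = 2π·239 = 1502 rad/s.
Step 2 — Component impedances:
  R: Z = R = 2250 Ω
  L: Z = jωL = j·1502·0.00104 = 0 + j1.562 Ω
  C: Z = 1/(jωC) = -j/(ω·C) = 0 - j36 Ω
Step 3 — Series combination: Z_total = R + L + C = 2250 - j34.43 Ω = 2250∠-0.9° Ω.
Step 4 — Power factor: PF = cos(φ) = Re(Z)/|Z| = 2250/2250.3 = 0.9999.
Step 5 — Type: Im(Z) = -34.43 ⇒ leading (phase φ = -0.9°).

PF = 0.9999 (leading, φ = -0.9°)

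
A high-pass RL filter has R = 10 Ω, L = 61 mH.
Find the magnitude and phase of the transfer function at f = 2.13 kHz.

Step 1 — Angular frequency: ω = 2π·2130 = 1.338e+04 rad/s.
Step 2 — Transfer function: H(jω) = jωL/(R + jωL).
Step 3 — Numerator jωL = j·816.4; denominator R + jωL = 10 + j816.4.
Step 4 — H = 0.9998 + j0.01225.
Step 5 — Magnitude: |H| = 0.9999 (-0.0 dB); phase: φ = 0.7°.

|H| = 0.9999 (-0.0 dB), φ = 0.7°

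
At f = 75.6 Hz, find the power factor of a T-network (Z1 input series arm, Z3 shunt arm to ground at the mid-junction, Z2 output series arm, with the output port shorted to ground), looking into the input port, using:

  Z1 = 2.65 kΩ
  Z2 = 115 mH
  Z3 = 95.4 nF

Step 1 — Angular frequency: ω = 2π·f = 2π·75.6 = 475 rad/s.
Step 2 — Component impedances:
  Z1: Z = R = 2650 Ω
  Z2: Z = jωL = j·475·0.115 = 0 + j54.63 Ω
  Z3: Z = 1/(jωC) = -j/(ω·C) = 0 - j2.207e+04 Ω
Step 3 — With the output port shorted to ground, the output series arm Z2 runs from the junction to ground; the shunt arm Z3 also runs from the junction to ground. They appear in parallel: Z3 || Z2 = 0 + j54.76 Ω.
Step 4 — Series with input arm Z1: Z_in = Z1 + (Z3 || Z2) = 2650 + j54.76 Ω = 2651∠1.2° Ω.
Step 5 — Power factor: PF = cos(φ) = Re(Z)/|Z| = 2650/2650.6 = 0.9998.
Step 6 — Type: Im(Z) = 54.76 ⇒ lagging (phase φ = 1.2°).

PF = 0.9998 (lagging, φ = 1.2°)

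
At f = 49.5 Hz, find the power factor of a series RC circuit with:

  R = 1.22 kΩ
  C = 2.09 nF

Step 1 — Angular frequency: ω = 2π·f = 2π·49.5 = 311 rad/s.
Step 2 — Component impedances:
  R: Z = R = 1220 Ω
  C: Z = 1/(jωC) = -j/(ω·C) = 0 - j1.538e+06 Ω
Step 3 — Series combination: Z_total = R + C = 1220 - j1.538e+06 Ω = 1.538e+06∠-90.0° Ω.
Step 4 — Power factor: PF = cos(φ) = Re(Z)/|Z| = 1220/1.5384e+06 = 0.000793.
Step 5 — Type: Im(Z) = -1.538e+06 ⇒ leading (phase φ = -90.0°).

PF = 0.000793 (leading, φ = -90.0°)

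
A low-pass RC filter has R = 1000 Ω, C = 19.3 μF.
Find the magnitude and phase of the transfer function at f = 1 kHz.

Step 1 — Angular frequency: ω = 2π·1000 = 6283 rad/s.
Step 2 — Transfer function: H(jω) = 1/(1 + jωRC).
Step 3 — Denominator: 1 + jωRC = 1 + j·6283·1000·1.93e-05 = 1 + j121.3.
Step 4 — H = 6.8e-05 - j0.008246.
Step 5 — Magnitude: |H| = 0.008246 (-41.7 dB); phase: φ = -89.5°.

|H| = 0.008246 (-41.7 dB), φ = -89.5°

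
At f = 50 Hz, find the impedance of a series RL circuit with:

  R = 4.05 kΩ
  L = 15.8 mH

Step 1 — Angular frequency: ω = 2π·f = 2π·50 = 314.2 rad/s.
Step 2 — Component impedances:
  R: Z = R = 4050 Ω
  L: Z = jωL = j·314.2·0.0158 = 0 + j4.964 Ω
Step 3 — Series combination: Z_total = R + L = 4050 + j4.964 Ω = 4050∠0.1° Ω.

Z = 4050 + j4.964 Ω = 4050∠0.1° Ω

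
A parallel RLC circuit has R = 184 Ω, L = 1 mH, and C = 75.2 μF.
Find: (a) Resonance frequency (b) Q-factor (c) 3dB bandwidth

Step 1 — Resonance: ω₀ = 1/√(LC) = 1/√(0.001·7.52e-05) = 3647 rad/s.
Step 2 — f₀ = ω₀/(2π) = 580.4 Hz.
Step 3 — Parallel Q: Q = R/(ω₀L) = 184/(3647·0.001) = 50.46.
Step 4 — Bandwidth: Δω = ω₀/Q = 72.27 rad/s; BW = Δω/(2π) = 11.5 Hz.

(a) f₀ = 580.4 Hz  (b) Q = 50.46  (c) BW = 11.5 Hz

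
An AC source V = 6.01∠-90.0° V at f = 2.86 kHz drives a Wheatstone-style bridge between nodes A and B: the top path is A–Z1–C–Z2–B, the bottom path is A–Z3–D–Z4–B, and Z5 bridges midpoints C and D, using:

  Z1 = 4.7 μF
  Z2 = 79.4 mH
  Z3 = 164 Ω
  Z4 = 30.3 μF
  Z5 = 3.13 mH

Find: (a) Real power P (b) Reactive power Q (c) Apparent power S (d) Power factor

Step 1 — Angular frequency: ω = 2π·f = 2π·2860 = 1.797e+04 rad/s.
Step 2 — Component impedances:
  Z1: Z = 1/(jωC) = -j/(ω·C) = 0 - j11.84 Ω
  Z2: Z = jωL = j·1.797e+04·0.0794 = 0 + j1427 Ω
  Z3: Z = R = 164 Ω
  Z4: Z = 1/(jωC) = -j/(ω·C) = 0 - j1.837 Ω
  Z5: Z = jωL = j·1.797e+04·0.00313 = 0 + j56.25 Ω
Step 3 — Bridge requires nodal analysis (the Z5 bridge couples midpoints C and D, so the two paths cannot be reduced to a simple series/parallel combination). Setting node B to ground and injecting 1 A at node A, the 3-node admittance system at A, C, D solves to V_A = Z_AB = 10.25 + j37.93 Ω = 39.29∠74.9° Ω.
Step 4 — Source phasor: V = 6.01∠-90.0° V = 0 - j6.01 V.
Step 5 — Current: I = V / Z = -0.1477 - j0.03991 A = 0.153∠-164.9° A.
Step 6 — Complex power: S = V·I* = 0.2398 + j0.8875 VA.
Step 7 — Real power: P = Re(S) = 0.2398 W.
Step 8 — Reactive power: Q = Im(S) = 0.8875 VAR.
Step 9 — Apparent power: |S| = 0.9193 VA.
Step 10 — Power factor: PF = P/|S| = 0.2609 (lagging).

(a) P = 0.2398 W  (b) Q = 0.8875 VAR  (c) S = 0.9193 VA  (d) PF = 0.2609 (lagging)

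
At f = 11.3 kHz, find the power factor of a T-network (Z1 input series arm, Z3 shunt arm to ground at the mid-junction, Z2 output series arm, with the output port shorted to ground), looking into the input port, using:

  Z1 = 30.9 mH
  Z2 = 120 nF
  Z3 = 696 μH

Step 1 — Angular frequency: ω = 2π·f = 2π·1.13e+04 = 7.1e+04 rad/s.
Step 2 — Component impedances:
  Z1: Z = jωL = j·7.1e+04·0.0309 = 0 + j2194 Ω
  Z2: Z = 1/(jωC) = -j/(ω·C) = 0 - j117.4 Ω
  Z3: Z = jωL = j·7.1e+04·0.000696 = 0 + j49.42 Ω
Step 3 — With the output port shorted to ground, the output series arm Z2 runs from the junction to ground; the shunt arm Z3 also runs from the junction to ground. They appear in parallel: Z3 || Z2 = 0 + j85.35 Ω.
Step 4 — Series with input arm Z1: Z_in = Z1 + (Z3 || Z2) = 0 + j2279 Ω = 2279∠90.0° Ω.
Step 5 — Power factor: PF = cos(φ) = Re(Z)/|Z| = 0/2279 = 0.
Step 6 — Type: Im(Z) = 2279 ⇒ lagging (phase φ = 90.0°).

PF = 0 (lagging, φ = 90.0°)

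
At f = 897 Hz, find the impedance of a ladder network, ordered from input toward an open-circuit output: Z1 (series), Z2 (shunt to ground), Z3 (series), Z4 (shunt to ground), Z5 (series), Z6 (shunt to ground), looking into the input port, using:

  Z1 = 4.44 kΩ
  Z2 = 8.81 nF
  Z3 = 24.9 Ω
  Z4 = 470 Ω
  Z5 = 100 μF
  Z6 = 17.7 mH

Step 1 — Angular frequency: ω = 2π·f = 2π·897 = 5636 rad/s.
Step 2 — Component impedances:
  Z1: Z = R = 4440 Ω
  Z2: Z = 1/(jωC) = -j/(ω·C) = 0 - j2.014e+04 Ω
  Z3: Z = R = 24.9 Ω
  Z4: Z = R = 470 Ω
  Z5: Z = 1/(jωC) = -j/(ω·C) = 0 - j1.774 Ω
  Z6: Z = jωL = j·5636·0.0177 = 0 + j99.76 Ω
Step 3 — Ladder network (open output): work backward from the far end, alternating series and parallel combinations. Z_in = 4485 + j94.24 Ω = 4486∠1.2° Ω.

Z = 4485 + j94.24 Ω = 4486∠1.2° Ω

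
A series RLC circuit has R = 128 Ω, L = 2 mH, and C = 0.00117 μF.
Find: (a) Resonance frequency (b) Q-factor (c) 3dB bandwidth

Step 1 — Resonance: ω₀ = 1/√(LC) = 1/√(0.002·1.17e-09) = 6.537e+05 rad/s.
Step 2 — f₀ = ω₀/(2π) = 1.04e+05 Hz.
Step 3 — Series Q: Q = ω₀L/R = 6.537e+05·0.002/128 = 10.21.
Step 4 — Bandwidth: Δω = ω₀/Q = 6.4e+04 rad/s; BW = Δω/(2π) = 1.019e+04 Hz.

(a) f₀ = 1.04e+05 Hz  (b) Q = 10.21  (c) BW = 1.019e+04 Hz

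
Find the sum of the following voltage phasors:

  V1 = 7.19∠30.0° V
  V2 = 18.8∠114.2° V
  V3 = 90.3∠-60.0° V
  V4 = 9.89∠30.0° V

Step 1 — Convert each phasor to rectangular form:
  V1 = 7.19·(cos(30.0°) + j·sin(30.0°)) = 6.227 + j3.595 V
  V2 = 18.8·(cos(114.2°) + j·sin(114.2°)) = -7.707 + j17.15 V
  V3 = 90.3·(cos(-60.0°) + j·sin(-60.0°)) = 45.15 - j78.2 V
  V4 = 9.89·(cos(30.0°) + j·sin(30.0°)) = 8.565 + j4.945 V
Step 2 — Sum components: V_total = 52.24 - j52.51 V.
Step 3 — Convert to polar: |V_total| = 74.07 V, ∠V_total = -45.2°.

V_total = 74.07∠-45.2° V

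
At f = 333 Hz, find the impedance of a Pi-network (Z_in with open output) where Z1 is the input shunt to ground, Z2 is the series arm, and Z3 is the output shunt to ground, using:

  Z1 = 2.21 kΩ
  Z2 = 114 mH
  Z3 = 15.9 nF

Step 1 — Angular frequency: ω = 2π·f = 2π·333 = 2092 rad/s.
Step 2 — Component impedances:
  Z1: Z = R = 2210 Ω
  Z2: Z = jωL = j·2092·0.114 = 0 + j238.5 Ω
  Z3: Z = 1/(jωC) = -j/(ω·C) = 0 - j3.006e+04 Ω
Step 3 — With open output, the series arm Z2 and the output shunt Z3 appear in series to ground: Z2 + Z3 = 0 - j2.982e+04 Ω.
Step 4 — Parallel with input shunt Z1: Z_in = Z1 || (Z2 + Z3) = 2198 - j162.9 Ω = 2204∠-4.2° Ω.

Z = 2198 - j162.9 Ω = 2204∠-4.2° Ω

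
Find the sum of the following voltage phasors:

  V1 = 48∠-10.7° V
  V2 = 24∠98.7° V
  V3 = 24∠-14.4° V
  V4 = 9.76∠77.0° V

Step 1 — Convert each phasor to rectangular form:
  V1 = 48·(cos(-10.7°) + j·sin(-10.7°)) = 47.17 - j8.912 V
  V2 = 24·(cos(98.7°) + j·sin(98.7°)) = -3.63 + j23.72 V
  V3 = 24·(cos(-14.4°) + j·sin(-14.4°)) = 23.25 - j5.969 V
  V4 = 9.76·(cos(77.0°) + j·sin(77.0°)) = 2.196 + j9.51 V
Step 2 — Sum components: V_total = 68.98 + j18.35 V.
Step 3 — Convert to polar: |V_total| = 71.38 V, ∠V_total = 14.9°.

V_total = 71.38∠14.9° V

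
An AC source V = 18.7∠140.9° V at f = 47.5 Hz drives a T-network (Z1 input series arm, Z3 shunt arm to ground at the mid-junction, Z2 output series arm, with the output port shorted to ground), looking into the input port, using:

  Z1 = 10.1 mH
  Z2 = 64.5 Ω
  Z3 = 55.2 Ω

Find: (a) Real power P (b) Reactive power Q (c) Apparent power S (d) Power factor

Step 1 — Angular frequency: ω = 2π·f = 2π·47.5 = 298.5 rad/s.
Step 2 — Component impedances:
  Z1: Z = jωL = j·298.5·0.0101 = 0 + j3.014 Ω
  Z2: Z = R = 64.5 Ω
  Z3: Z = R = 55.2 Ω
Step 3 — With the output port shorted to ground, the output series arm Z2 runs from the junction to ground; the shunt arm Z3 also runs from the junction to ground. They appear in parallel: Z3 || Z2 = 29.74 Ω.
Step 4 — Series with input arm Z1: Z_in = Z1 + (Z3 || Z2) = 29.74 + j3.014 Ω = 29.9∠5.8° Ω.
Step 5 — Source phasor: V = 18.7∠140.9° V = -14.51 + j11.79 V.
Step 6 — Current: I = V / Z = -0.4432 + j0.4414 A = 0.6255∠135.1° A.
Step 7 — Complex power: S = V·I* = 11.64 + j1.179 VA.
Step 8 — Real power: P = Re(S) = 11.64 W.
Step 9 — Reactive power: Q = Im(S) = 1.179 VAR.
Step 10 — Apparent power: |S| = 11.7 VA.
Step 11 — Power factor: PF = P/|S| = 0.9949 (lagging).

(a) P = 11.64 W  (b) Q = 1.179 VAR  (c) S = 11.7 VA  (d) PF = 0.9949 (lagging)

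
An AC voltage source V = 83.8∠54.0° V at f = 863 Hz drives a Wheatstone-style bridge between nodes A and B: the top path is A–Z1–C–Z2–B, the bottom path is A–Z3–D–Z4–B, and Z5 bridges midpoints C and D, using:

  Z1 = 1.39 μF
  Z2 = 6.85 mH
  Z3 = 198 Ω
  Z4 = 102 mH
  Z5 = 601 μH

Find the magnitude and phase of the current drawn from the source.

Step 1 — Angular frequency: ω = 2π·f = 2π·863 = 5422 rad/s.
Step 2 — Component impedances:
  Z1: Z = 1/(jωC) = -j/(ω·C) = 0 - j132.7 Ω
  Z2: Z = jωL = j·5422·0.00685 = 0 + j37.14 Ω
  Z3: Z = R = 198 Ω
  Z4: Z = jωL = j·5422·0.102 = 0 + j553.1 Ω
  Z5: Z = jωL = j·5422·0.000601 = 0 + j3.259 Ω
Step 3 — Bridge requires nodal analysis (the Z5 bridge couples midpoints C and D, so the two paths cannot be reduced to a simple series/parallel combination). Setting node B to ground and injecting 1 A at node A, the 3-node admittance system at A, C, D solves to V_A = Z_AB = 62.1 - j57.27 Ω = 84.47∠-42.7° Ω.
Step 4 — Source phasor: V = 83.8∠54.0° V = 49.26 + j67.8 V.
Step 5 — Ohm's law: I = V / Z_total = (49.26 + j67.8) / (62.1 - j57.27) = -0.1154 + j0.9853 A.
Step 6 — Convert to polar: |I| = 0.9921 A, ∠I = 96.7°.

I = 0.9921∠96.7° A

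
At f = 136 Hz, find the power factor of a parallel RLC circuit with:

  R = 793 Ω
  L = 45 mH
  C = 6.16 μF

Step 1 — Angular frequency: ω = 2π·f = 2π·136 = 854.5 rad/s.
Step 2 — Component impedances:
  R: Z = R = 793 Ω
  L: Z = jωL = j·854.5·0.045 = 0 + j38.45 Ω
  C: Z = 1/(jωC) = -j/(ω·C) = 0 - j190 Ω
Step 3 — Parallel combination: 1/Z_total = 1/R + 1/L + 1/C; Z_total = 2.92 + j48.03 Ω = 48.12∠86.5° Ω.
Step 4 — Power factor: PF = cos(φ) = Re(Z)/|Z| = 2.92/48.12 = 0.06068.
Step 5 — Type: Im(Z) = 48.03 ⇒ lagging (phase φ = 86.5°).

PF = 0.06068 (lagging, φ = 86.5°)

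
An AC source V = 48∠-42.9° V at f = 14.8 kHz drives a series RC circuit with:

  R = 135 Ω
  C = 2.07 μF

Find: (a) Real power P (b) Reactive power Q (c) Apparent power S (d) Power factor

Step 1 — Angular frequency: ω = 2π·f = 2π·1.48e+04 = 9.299e+04 rad/s.
Step 2 — Component impedances:
  R: Z = R = 135 Ω
  C: Z = 1/(jωC) = -j/(ω·C) = 0 - j5.195 Ω
Step 3 — Series combination: Z_total = R + C = 135 - j5.195 Ω = 135.1∠-2.2° Ω.
Step 4 — Source phasor: V = 48∠-42.9° V = 35.16 - j32.67 V.
Step 5 — Current: I = V / Z = 0.2694 - j0.2317 A = 0.3553∠-40.7° A.
Step 6 — Complex power: S = V·I* = 17.04 - j0.6558 VA.
Step 7 — Real power: P = Re(S) = 17.04 W.
Step 8 — Reactive power: Q = Im(S) = -0.6558 VAR.
Step 9 — Apparent power: |S| = 17.05 VA.
Step 10 — Power factor: PF = P/|S| = 0.9993 (leading).

(a) P = 17.04 W  (b) Q = -0.6558 VAR  (c) S = 17.05 VA  (d) PF = 0.9993 (leading)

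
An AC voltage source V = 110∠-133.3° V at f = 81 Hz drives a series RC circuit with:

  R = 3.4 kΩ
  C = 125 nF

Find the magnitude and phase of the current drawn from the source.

Step 1 — Angular frequency: ω = 2π·f = 2π·81 = 508.9 rad/s.
Step 2 — Component impedances:
  R: Z = R = 3400 Ω
  C: Z = 1/(jωC) = -j/(ω·C) = 0 - j1.572e+04 Ω
Step 3 — Series combination: Z_total = R + C = 3400 - j1.572e+04 Ω = 1.608e+04∠-77.8° Ω.
Step 4 — Source phasor: V = 110∠-133.3° V = -75.44 - j80.06 V.
Step 5 — Ohm's law: I = V / Z_total = (-75.44 - j80.06) / (3400 - j1.572e+04) = 0.003874 - j0.005637 A.
Step 6 — Convert to polar: |I| = 0.00684 A, ∠I = -55.5°.

I = 0.00684∠-55.5° A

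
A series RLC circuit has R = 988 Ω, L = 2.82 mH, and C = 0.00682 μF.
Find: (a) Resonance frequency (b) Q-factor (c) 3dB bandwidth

Step 1 — Resonance condition Im(Z)=0 gives ω₀ = 1/√(LC).
Step 2 — ω₀ = 1/√(0.00282·6.82e-09) = 2.28e+05 rad/s.
Step 3 — f₀ = ω₀/(2π) = 3.629e+04 Hz.
Step 4 — Series Q: Q = ω₀L/R = 2.28e+05·0.00282/988 = 0.6508.
Step 5 — 3dB bandwidth: Δω = ω₀/Q = 3.504e+05 rad/s; BW = Δω/(2π) = 5.576e+04 Hz.

(a) f₀ = 3.629e+04 Hz  (b) Q = 0.6508  (c) BW = 5.576e+04 Hz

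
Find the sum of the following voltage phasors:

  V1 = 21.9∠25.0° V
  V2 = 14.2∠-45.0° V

Step 1 — Convert each phasor to rectangular form:
  V1 = 21.9·(cos(25.0°) + j·sin(25.0°)) = 19.85 + j9.255 V
  V2 = 14.2·(cos(-45.0°) + j·sin(-45.0°)) = 10.04 - j10.04 V
Step 2 — Sum components: V_total = 29.89 - j0.7856 V.
Step 3 — Convert to polar: |V_total| = 29.9 V, ∠V_total = -1.5°.

V_total = 29.9∠-1.5° V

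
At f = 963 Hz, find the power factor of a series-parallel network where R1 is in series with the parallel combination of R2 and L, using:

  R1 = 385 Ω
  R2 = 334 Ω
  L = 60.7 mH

Step 1 — Angular frequency: ω = 2π·f = 2π·963 = 6051 rad/s.
Step 2 — Component impedances:
  R1: Z = R = 385 Ω
  R2: Z = R = 334 Ω
  L: Z = jωL = j·6051·0.0607 = 0 + j367.3 Ω
Step 3 — Parallel branch: R2 || L = 1/(1/R2 + 1/L) = 182.8 + j166.2 Ω.
Step 4 — Series with R1: Z_total = R1 + (R2 || L) = 567.8 + j166.2 Ω = 591.7∠16.3° Ω.
Step 5 — Power factor: PF = cos(φ) = Re(Z)/|Z| = 567.81/591.65 = 0.9597.
Step 6 — Type: Im(Z) = 166.2 ⇒ lagging (phase φ = 16.3°).

PF = 0.9597 (lagging, φ = 16.3°)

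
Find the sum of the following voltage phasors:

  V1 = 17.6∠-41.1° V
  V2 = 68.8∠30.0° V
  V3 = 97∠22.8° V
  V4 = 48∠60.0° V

Step 1 — Convert each phasor to rectangular form:
  V1 = 17.6·(cos(-41.1°) + j·sin(-41.1°)) = 13.26 - j11.57 V
  V2 = 68.8·(cos(30.0°) + j·sin(30.0°)) = 59.58 + j34.4 V
  V3 = 97·(cos(22.8°) + j·sin(22.8°)) = 89.42 + j37.59 V
  V4 = 48·(cos(60.0°) + j·sin(60.0°)) = 24 + j41.57 V
Step 2 — Sum components: V_total = 186.3 + j102 V.
Step 3 — Convert to polar: |V_total| = 212.4 V, ∠V_total = 28.7°.

V_total = 212.4∠28.7° V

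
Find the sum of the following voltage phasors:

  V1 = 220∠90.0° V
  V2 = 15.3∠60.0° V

Step 1 — Convert each phasor to rectangular form:
  V1 = 220·(cos(90.0°) + j·sin(90.0°)) = 0 + j220 V
  V2 = 15.3·(cos(60.0°) + j·sin(60.0°)) = 7.65 + j13.25 V
Step 2 — Sum components: V_total = 7.65 + j233.3 V.
Step 3 — Convert to polar: |V_total| = 233.4 V, ∠V_total = 88.1°.

V_total = 233.4∠88.1° V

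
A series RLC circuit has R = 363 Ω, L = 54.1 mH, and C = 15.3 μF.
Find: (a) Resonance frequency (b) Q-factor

Step 1 — Resonance condition Im(Z)=0 gives ω₀ = 1/√(LC).
Step 2 — ω₀ = 1/√(0.0541·1.53e-05) = 1099 rad/s.
Step 3 — f₀ = ω₀/(2π) = 174.9 Hz.
Step 4 — Series Q: Q = ω₀L/R = 1099·0.0541/363 = 0.1638.

(a) f₀ = 174.9 Hz  (b) Q = 0.1638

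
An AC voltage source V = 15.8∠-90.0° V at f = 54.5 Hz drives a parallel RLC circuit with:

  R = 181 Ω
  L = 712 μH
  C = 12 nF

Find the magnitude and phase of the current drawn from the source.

Step 1 — Angular frequency: ω = 2π·f = 2π·54.5 = 342.4 rad/s.
Step 2 — Component impedances:
  R: Z = R = 181 Ω
  L: Z = jωL = j·342.4·0.000712 = 0 + j0.2438 Ω
  C: Z = 1/(jωC) = -j/(ω·C) = 0 - j2.434e+05 Ω
Step 3 — Parallel combination: 1/Z_total = 1/R + 1/L + 1/C; Z_total = 0.0003284 + j0.2438 Ω = 0.2438∠89.9° Ω.
Step 4 — Source phasor: V = 15.8∠-90.0° V = 0 - j15.8 V.
Step 5 — Ohm's law: I = V / Z_total = (0 - j15.8) / (0.0003284 + j0.2438) = -64.8 - j0.08729 A.
Step 6 — Convert to polar: |I| = 64.8 A, ∠I = -179.9°.

I = 64.8∠-179.9° A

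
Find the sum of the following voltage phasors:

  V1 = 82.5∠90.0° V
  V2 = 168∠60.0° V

Step 1 — Convert each phasor to rectangular form:
  V1 = 82.5·(cos(90.0°) + j·sin(90.0°)) = 0 + j82.5 V
  V2 = 168·(cos(60.0°) + j·sin(60.0°)) = 84 + j145.5 V
Step 2 — Sum components: V_total = 84 + j228 V.
Step 3 — Convert to polar: |V_total| = 243 V, ∠V_total = 69.8°.

V_total = 243∠69.8° V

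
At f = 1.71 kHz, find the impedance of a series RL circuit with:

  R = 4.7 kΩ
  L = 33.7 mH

Step 1 — Angular frequency: ω = 2π·f = 2π·1710 = 1.074e+04 rad/s.
Step 2 — Component impedances:
  R: Z = R = 4700 Ω
  L: Z = jωL = j·1.074e+04·0.0337 = 0 + j362.1 Ω
Step 3 — Series combination: Z_total = R + L = 4700 + j362.1 Ω = 4714∠4.4° Ω.

Z = 4700 + j362.1 Ω = 4714∠4.4° Ω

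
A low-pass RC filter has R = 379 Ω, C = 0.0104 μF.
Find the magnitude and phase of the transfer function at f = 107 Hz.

Step 1 — Angular frequency: ω = 2π·107 = 672.3 rad/s.
Step 2 — Transfer function: H(jω) = 1/(1 + jωRC).
Step 3 — Denominator: 1 + jωRC = 1 + j·672.3·379·1.04e-08 = 1 + j0.00265.
Step 4 — H = 1 - j0.00265.
Step 5 — Magnitude: |H| = 1 (-0.0 dB); phase: φ = -0.2°.

|H| = 1 (-0.0 dB), φ = -0.2°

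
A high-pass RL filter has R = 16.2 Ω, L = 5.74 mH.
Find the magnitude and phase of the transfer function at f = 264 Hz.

Step 1 — Angular frequency: ω = 2π·264 = 1659 rad/s.
Step 2 — Transfer function: H(jω) = jωL/(R + jωL).
Step 3 — Numerator jωL = j·9.521; denominator R + jωL = 16.2 + j9.521.
Step 4 — H = 0.2567 + j0.4368.
Step 5 — Magnitude: |H| = 0.5067 (-5.9 dB); phase: φ = 59.6°.

|H| = 0.5067 (-5.9 dB), φ = 59.6°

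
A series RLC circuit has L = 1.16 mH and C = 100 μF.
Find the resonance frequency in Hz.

Step 1 — Resonance condition Im(Z)=0 gives ω₀ = 1/√(LC).
Step 2 — ω₀ = 1/√(0.00116·0.0001) = 2936 rad/s.
Step 3 — f₀ = ω₀/(2π) = 467.3 Hz.

f₀ = 467.3 Hz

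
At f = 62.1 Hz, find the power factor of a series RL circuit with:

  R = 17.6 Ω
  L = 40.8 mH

Step 1 — Angular frequency: ω = 2π·f = 2π·62.1 = 390.2 rad/s.
Step 2 — Component impedances:
  R: Z = R = 17.6 Ω
  L: Z = jωL = j·390.2·0.0408 = 0 + j15.92 Ω
Step 3 — Series combination: Z_total = R + L = 17.6 + j15.92 Ω = 23.73∠42.1° Ω.
Step 4 — Power factor: PF = cos(φ) = Re(Z)/|Z| = 17.6/23.732 = 0.7416.
Step 5 — Type: Im(Z) = 15.92 ⇒ lagging (phase φ = 42.1°).

PF = 0.7416 (lagging, φ = 42.1°)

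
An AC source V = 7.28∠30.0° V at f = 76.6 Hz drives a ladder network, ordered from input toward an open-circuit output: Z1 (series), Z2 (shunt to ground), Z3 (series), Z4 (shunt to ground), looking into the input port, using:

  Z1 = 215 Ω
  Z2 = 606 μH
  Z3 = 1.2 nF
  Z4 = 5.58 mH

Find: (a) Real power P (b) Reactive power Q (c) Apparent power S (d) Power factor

Step 1 — Angular frequency: ω = 2π·f = 2π·76.6 = 481.3 rad/s.
Step 2 — Component impedances:
  Z1: Z = R = 215 Ω
  Z2: Z = jωL = j·481.3·0.000606 = 0 + j0.2917 Ω
  Z3: Z = 1/(jωC) = -j/(ω·C) = 0 - j1.731e+06 Ω
  Z4: Z = jωL = j·481.3·0.00558 = 0 + j2.686 Ω
Step 3 — Ladder network (open output): work backward from the far end, alternating series and parallel combinations. Z_in = 215 + j0.2917 Ω = 215∠0.1° Ω.
Step 4 — Source phasor: V = 7.28∠30.0° V = 6.305 + j3.64 V.
Step 5 — Current: I = V / Z = 0.02935 + j0.01689 A = 0.03386∠29.9° A.
Step 6 — Complex power: S = V·I* = 0.2465 + j0.0003344 VA.
Step 7 — Real power: P = Re(S) = 0.2465 W.
Step 8 — Reactive power: Q = Im(S) = 0.0003344 VAR.
Step 9 — Apparent power: |S| = 0.2465 VA.
Step 10 — Power factor: PF = P/|S| = 1 (lagging).

(a) P = 0.2465 W  (b) Q = 0.0003344 VAR  (c) S = 0.2465 VA  (d) PF = 1 (lagging)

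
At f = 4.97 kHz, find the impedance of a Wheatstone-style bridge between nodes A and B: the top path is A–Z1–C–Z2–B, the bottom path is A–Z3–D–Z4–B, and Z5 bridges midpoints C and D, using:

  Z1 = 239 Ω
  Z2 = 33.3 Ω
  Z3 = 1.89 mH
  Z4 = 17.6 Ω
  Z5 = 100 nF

Step 1 — Angular frequency: ω = 2π·f = 2π·4970 = 3.123e+04 rad/s.
Step 2 — Component impedances:
  Z1: Z = R = 239 Ω
  Z2: Z = R = 33.3 Ω
  Z3: Z = jωL = j·3.123e+04·0.00189 = 0 + j59.02 Ω
  Z4: Z = R = 17.6 Ω
  Z5: Z = 1/(jωC) = -j/(ω·C) = 0 - j320.2 Ω
Step 3 — Bridge requires nodal analysis (the Z5 bridge couples midpoints C and D, so the two paths cannot be reduced to a simple series/parallel combination). Setting node B to ground and injecting 1 A at node A, the 3-node admittance system at A, C, D solves to V_A = Z_AB = 25.95 + j49.87 Ω = 56.22∠62.5° Ω.

Z = 25.95 + j49.87 Ω = 56.22∠62.5° Ω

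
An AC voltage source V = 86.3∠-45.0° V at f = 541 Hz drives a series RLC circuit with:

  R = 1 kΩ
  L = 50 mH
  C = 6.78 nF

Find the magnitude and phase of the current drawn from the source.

Step 1 — Angular frequency: ω = 2π·f = 2π·541 = 3399 rad/s.
Step 2 — Component impedances:
  R: Z = R = 1000 Ω
  L: Z = jωL = j·3399·0.05 = 0 + j170 Ω
  C: Z = 1/(jωC) = -j/(ω·C) = 0 - j4.339e+04 Ω
Step 3 — Series combination: Z_total = R + L + C = 1000 - j4.322e+04 Ω = 4.323e+04∠-88.7° Ω.
Step 4 — Source phasor: V = 86.3∠-45.0° V = 61.02 - j61.02 V.
Step 5 — Ohm's law: I = V / Z_total = (61.02 - j61.02) / (1000 - j4.322e+04) = 0.001444 + j0.001379 A.
Step 6 — Convert to polar: |I| = 0.001996 A, ∠I = 43.7°.

I = 0.001996∠43.7° A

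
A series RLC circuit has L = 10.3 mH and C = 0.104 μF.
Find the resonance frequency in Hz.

Step 1 — Resonance condition Im(Z)=0 gives ω₀ = 1/√(LC).
Step 2 — ω₀ = 1/√(0.0103·1.04e-07) = 3.055e+04 rad/s.
Step 3 — f₀ = ω₀/(2π) = 4863 Hz.

f₀ = 4863 Hz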